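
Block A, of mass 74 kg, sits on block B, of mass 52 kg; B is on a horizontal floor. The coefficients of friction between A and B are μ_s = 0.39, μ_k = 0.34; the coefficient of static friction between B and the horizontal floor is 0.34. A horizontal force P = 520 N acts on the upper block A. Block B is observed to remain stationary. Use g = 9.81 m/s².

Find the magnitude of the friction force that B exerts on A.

f ≈ 247 N

Between the blocks, N₁ = m_A g = 725.9 N.
Maximum static friction on A from B: μ_s N₁ = 0.39×725.9 = 283.1 N.
P = 520 N exceeds that limit, so A slips over B and the interface friction becomes kinetic: f₁ = μ_k N₁ = 0.34×725.9 = 247 N.
B experiences an equal 247 N forward from A (third law). B is in equilibrium, so the floor supplies f₂ = 247 N of static friction (limit μ_s(m_A+m_B)g = 420.3 N, not exceeded).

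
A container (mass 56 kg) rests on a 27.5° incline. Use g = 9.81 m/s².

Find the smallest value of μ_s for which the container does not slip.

At the slip threshold m g sin θ = μ_s m g cos θ, so μ_s,min = tan θ.
μ_s,min = tan 27.5° = 0.521.

μ_s,min ≈ 0.521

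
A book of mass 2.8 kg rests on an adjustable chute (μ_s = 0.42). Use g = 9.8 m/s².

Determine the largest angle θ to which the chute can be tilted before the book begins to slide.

At the slip threshold, m g sin θ = μ_s · m g cos θ, so tan θ = μ_s.
θ_max = arctan(0.42) = 22.8°.

θ_max ≈ 22.8°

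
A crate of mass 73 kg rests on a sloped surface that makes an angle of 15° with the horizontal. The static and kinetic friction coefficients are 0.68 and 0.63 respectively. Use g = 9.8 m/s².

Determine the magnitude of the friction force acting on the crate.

The normal reaction is N = m g cos θ = 691 N.
For equilibrium along the incline, friction must balance the weight component: f = m g sin θ = 185.2 N up the slope.
The static-friction ceiling is μ_s N = 0.68 × 691 = 469.9 N.
Since |185.2| ≤ 469.9 N, static friction is sufficient; f equals the required value, not μ_s N.

f ≈ 185 N (up the incline)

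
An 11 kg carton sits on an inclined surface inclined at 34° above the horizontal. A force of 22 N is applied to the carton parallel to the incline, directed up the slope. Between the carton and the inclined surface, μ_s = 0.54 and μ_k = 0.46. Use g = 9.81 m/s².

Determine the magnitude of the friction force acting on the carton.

Perpendicular to the surface, N = m g cos θ = 11·9.81·cos 34° = 89.46 N.
For equilibrium along the incline the friction force must supply f = m g sin θ − P = 60.34 − 22 = 38.34 N (positive meaning up-slope).
Static friction can supply at most μ_s N = 48.31 N.
Since |38.34| ≤ 48.31 N, static friction is sufficient; f equals the required value, not μ_s N.

f ≈ 38.3 N (up the incline)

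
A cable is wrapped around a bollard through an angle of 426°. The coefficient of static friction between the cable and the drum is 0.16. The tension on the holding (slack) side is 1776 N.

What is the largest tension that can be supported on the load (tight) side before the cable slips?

At impending slip the capstan equation gives T₂/T₁ = e^{μβ} with β in radians.
β = 426° × π/180 = 7.435 rad.
e^{μβ} = e^{0.16×7.435} = 3.286.
T₂ = T₁ · e^{μβ} = 1776 × 3.286 = 5840 N.

T_max ≈ 5840 N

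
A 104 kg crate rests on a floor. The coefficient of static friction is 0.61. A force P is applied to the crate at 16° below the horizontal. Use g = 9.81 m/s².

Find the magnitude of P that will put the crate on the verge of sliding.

N = m g + P sin α (the push presses the crate into the floor).
At impending slip, P cos α = μ_s N = μ_s (m g + P sin α).
Solving: P (cos α − μ_s sin α) = μ_s m g → P = 0.61×1020/(cos 16° − 0.61 sin 16°) = 622/0.7931 = 785 N.

P ≈ 785 N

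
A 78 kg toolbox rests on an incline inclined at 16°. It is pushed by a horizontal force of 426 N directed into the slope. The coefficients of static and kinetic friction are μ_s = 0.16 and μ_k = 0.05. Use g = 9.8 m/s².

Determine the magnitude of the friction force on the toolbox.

Resolve perpendicular to the incline: N = m g cos θ + P sin θ = 78×9.8×cos 16° + 426×sin 16° = 852.2 N.
Parallel to the incline: P cos θ − m g sin θ = 409.5 − 210.7 = 198.8 N; the friction needed to balance this is 198.8 N acting down the slope.
The limit of static friction is μ_s N = 136.4 N.
|f_req| = 198.8 > 136.4 N → the toolbox slides up the incline; f = μ_k N = 0.05 × 852.2 = 42.6 N.

f ≈ 42.6 N (down the incline)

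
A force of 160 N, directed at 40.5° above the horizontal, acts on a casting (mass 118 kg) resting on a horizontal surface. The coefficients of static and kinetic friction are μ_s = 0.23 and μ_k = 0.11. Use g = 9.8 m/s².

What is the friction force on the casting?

f ≈ 122 N

N = m g − P sin α = 1156 − 160×sin 40.5° = 1052 N.
For equilibrium, f = P cos α = 160×cos 40.5° = 121.7 N.
μ_s N = 0.23 × 1052 = 242.1 N.
Since 121.7 N does not exceed the limit, the casting stays at rest and f = 122 N.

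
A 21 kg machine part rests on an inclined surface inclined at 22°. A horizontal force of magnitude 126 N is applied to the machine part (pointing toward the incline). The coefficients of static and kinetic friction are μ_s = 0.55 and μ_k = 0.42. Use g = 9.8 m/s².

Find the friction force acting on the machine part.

f ≈ 39.7 N (down the incline)

Normal direction: N = m g cos θ + P sin θ = 238 N.
Along the incline, the net driving force (taking up-slope positive) is P cos θ − m g sin θ = 116.8 − 77.09 = 39.73 N, so equilibrium requires friction f = -39.73 N (down-slope).
The limit of static friction is μ_s N = 130.9 N.
|f_req| = 39.73 ≤ 130.9 N → the machine part is in equilibrium; friction equals the required value.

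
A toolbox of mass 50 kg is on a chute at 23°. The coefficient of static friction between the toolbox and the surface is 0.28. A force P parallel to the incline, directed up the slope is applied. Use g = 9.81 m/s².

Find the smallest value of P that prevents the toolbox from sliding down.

P_min ≈ 65.2 N

The toolbox tends to slide down (tan θ > μ_s), so at the point of impending slip friction acts up-slope at its limit: f = μ_s N.
P is parallel to the surface, so N = m g cos θ = 452 N.
Along the incline: P + μ_s N = m g sin θ, so P = 192 − 0.28×452 = 65.2 N.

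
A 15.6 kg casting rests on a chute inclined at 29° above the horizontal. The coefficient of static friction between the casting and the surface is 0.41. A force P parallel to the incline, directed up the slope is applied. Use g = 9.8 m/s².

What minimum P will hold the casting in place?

The casting tends to slide down (tan θ > μ_s), so at the point of impending slip friction acts up-slope at its limit: f = μ_s N.
P is parallel to the surface, so N = m g cos θ = 134 N.
Along the incline: P + μ_s N = m g sin θ, so P = 74.1 − 0.41×134 = 19.3 N.

P_min ≈ 19.3 N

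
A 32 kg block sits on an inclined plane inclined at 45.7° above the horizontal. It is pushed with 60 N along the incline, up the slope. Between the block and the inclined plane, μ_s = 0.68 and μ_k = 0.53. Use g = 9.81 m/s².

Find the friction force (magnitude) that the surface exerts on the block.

Perpendicular to the surface, N = m g cos θ = 32·9.81·cos 45.7° = 219.2 N.
Parallel to the incline, ΣF = 0 gives f = m g sin θ − P = 224.7 − 60 = 164.7 N (up-slope positive).
Static friction can supply at most μ_s N = 149.1 N.
|164.7| exceeds 149.1 N, so the block slips down-slope; friction is kinetic, f = μ_k N = 0.53×219.2 = 116 N.

f ≈ 116 N (up the incline)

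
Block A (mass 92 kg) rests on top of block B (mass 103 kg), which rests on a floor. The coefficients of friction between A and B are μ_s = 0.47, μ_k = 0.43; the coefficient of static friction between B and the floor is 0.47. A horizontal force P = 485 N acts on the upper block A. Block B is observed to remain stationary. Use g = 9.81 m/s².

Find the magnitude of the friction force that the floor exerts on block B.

f ≈ 388 N

Normal force at the A–B interface: N₁ = m_A g = 902.5 N.
Maximum static friction on A from B: μ_s N₁ = 0.47×902.5 = 424.2 N.
P = 485 N exceeds that limit, so A slips over B and the interface friction becomes kinetic: f₁ = μ_k N₁ = 0.43×902.5 = 388 N.
By Newton's third law B feels 388 N forward from A. With B stationary, the floor's static friction on B balances it: f₂ = 388 N (well within μ_s(m_A+m_B)g = 899.1 N).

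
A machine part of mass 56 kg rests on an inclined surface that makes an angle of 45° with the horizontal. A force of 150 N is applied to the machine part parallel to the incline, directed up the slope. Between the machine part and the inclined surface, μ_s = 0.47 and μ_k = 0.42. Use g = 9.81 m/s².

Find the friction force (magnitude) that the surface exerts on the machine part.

The normal reaction is N = m g cos θ = 388.5 N.
For equilibrium along the incline the friction force must supply f = m g sin θ − P = 388.5 − 150 = 238.5 N (positive meaning up-slope).
Maximum static friction available: μ_s N = 0.47 × 388.5 = 182.6 N.
|238.5| exceeds 182.6 N, so the machine part slips down-slope; friction is kinetic, f = μ_k N = 0.42×388.5 = 163 N.

f ≈ 163 N (up the incline)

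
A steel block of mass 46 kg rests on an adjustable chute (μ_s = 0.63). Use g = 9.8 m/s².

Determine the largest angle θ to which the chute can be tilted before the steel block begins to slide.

At the slip threshold, m g sin θ = μ_s · m g cos θ, so tan θ = μ_s.
θ_max = arctan(0.63) = 32.2°.

θ_max ≈ 32.2°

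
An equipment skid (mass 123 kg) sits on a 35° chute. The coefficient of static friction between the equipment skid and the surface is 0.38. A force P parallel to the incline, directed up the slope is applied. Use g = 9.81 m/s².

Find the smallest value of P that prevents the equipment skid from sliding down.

P_min ≈ 316 N

The equipment skid tends to slide down (tan θ > μ_s), so at the point of impending slip friction acts up-slope at its limit: f = μ_s N.
P is parallel to the surface, so N = m g cos θ = 988 N.
Along the incline: P + μ_s N = m g sin θ, so P = 692 − 0.38×988 = 316 N.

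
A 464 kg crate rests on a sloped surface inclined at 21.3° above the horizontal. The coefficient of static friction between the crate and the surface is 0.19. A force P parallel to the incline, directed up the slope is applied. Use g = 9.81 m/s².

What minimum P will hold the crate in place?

The crate tends to slide down (tan θ > μ_s), so at the point of impending slip friction acts up-slope at its limit: f = μ_s N.
P is parallel to the surface, so N = m g cos θ = 4240 N.
Along the incline: P + μ_s N = m g sin θ, so P = 1650 − 0.19×4240 = 848 N.

P_min ≈ 848 N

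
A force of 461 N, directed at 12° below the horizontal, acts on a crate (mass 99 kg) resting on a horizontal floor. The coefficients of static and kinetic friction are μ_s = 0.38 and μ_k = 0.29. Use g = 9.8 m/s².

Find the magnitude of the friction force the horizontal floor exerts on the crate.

f ≈ 309 N

N = m g + P sin α = 970.2 + 461×sin 12° = 1066 N.
Horizontally, friction must balance P cos α = 450.9 N.
The static-friction limit is μ_s N = 405.1 N.
The required friction exceeds μ_s N, so the crate moves and f = μ_k N = 309 N.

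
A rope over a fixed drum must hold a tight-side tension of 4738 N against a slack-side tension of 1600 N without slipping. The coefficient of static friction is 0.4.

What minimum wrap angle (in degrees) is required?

β_min ≈ 156°

T₂/T₁ = e^{μβ} → β = ln(T₂/T₁)/μ.
β = ln(4738/1600)/0.4 = 1.086/0.4 = 2.714 rad.
In degrees: β = 2.714 × 180/π = 156°.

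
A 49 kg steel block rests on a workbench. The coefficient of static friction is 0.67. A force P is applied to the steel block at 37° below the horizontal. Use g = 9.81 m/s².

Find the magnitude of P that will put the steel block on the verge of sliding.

N = m g + P sin α (the push presses the steel block into the workbench).
At impending slip, P cos α = μ_s N = μ_s (m g + P sin α).
Solving: P (cos α − μ_s sin α) = μ_s m g → P = 0.67×481/(cos 37° − 0.67 sin 37°) = 322/0.3954 = 814 N.

P ≈ 814 N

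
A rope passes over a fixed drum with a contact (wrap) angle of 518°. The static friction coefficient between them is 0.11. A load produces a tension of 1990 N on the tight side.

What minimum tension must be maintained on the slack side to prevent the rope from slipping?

T_min ≈ 736 N

Capstan equation at impending slip: T_tight/T_slack = e^{μβ}.
β = 518° = 9.041 rad; e^{μβ} = e^{0.11×9.041} = 2.703.
T_slack = T_tight / e^{μβ} = 1990 / 2.703 = 736 N.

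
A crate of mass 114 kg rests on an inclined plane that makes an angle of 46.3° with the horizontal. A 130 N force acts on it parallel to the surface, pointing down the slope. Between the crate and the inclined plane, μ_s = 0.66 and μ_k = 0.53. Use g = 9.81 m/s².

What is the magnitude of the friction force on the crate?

f ≈ 409 N (up the incline)

Normal force: N = m g cos θ = 114 × 9.81 × cos 46.3° = 772.6 N.
Parallel to the incline, ΣF = 0 gives f = m g sin θ + P = 808.5 + 130 = 938.5 N (up-slope positive).
Static friction can supply at most μ_s N = 509.9 N.
Since |938.5| > 509.9 N, static friction cannot hold it; the crate slides down the incline and kinetic friction applies: f = μ_k N = 0.53 × 772.6 = 409 N.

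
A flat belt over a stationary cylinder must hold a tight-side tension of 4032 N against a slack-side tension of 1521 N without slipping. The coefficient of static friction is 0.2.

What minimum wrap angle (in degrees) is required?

T₂/T₁ = e^{μβ} → β = ln(T₂/T₁)/μ.
β = ln(4032/1521)/0.2 = 0.9749/0.2 = 4.874 rad.
In degrees: β = 4.874 × 180/π = 279°.

β_min ≈ 279°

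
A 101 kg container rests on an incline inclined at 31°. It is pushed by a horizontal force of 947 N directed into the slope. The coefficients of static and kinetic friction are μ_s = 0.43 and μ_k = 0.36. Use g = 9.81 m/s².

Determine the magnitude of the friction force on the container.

The horizontal push has a component P sin θ into the surface, so N = m g cos θ + P sin θ = 849.3 + 487.7 = 1337 N.
Along the incline, the net driving force (taking up-slope positive) is P cos θ − m g sin θ = 811.7 − 510.3 = 301.4 N, so equilibrium requires friction f = -301.4 N (down-slope).
The limit of static friction is μ_s N = 574.9 N.
Since 301.4 N is within the 574.9 N limit, the container stays put and friction is exactly 301 N.

f ≈ 301 N (down the incline)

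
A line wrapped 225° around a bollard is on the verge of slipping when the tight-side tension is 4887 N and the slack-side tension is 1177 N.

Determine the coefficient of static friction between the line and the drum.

T₂/T₁ = e^{μβ} → μ = ln(T₂/T₁)/β.
β = 225° = 3.927 rad.
μ = ln(4887/1177)/3.927 = ln(4.152)/3.927 = 0.363.

μ ≈ 0.363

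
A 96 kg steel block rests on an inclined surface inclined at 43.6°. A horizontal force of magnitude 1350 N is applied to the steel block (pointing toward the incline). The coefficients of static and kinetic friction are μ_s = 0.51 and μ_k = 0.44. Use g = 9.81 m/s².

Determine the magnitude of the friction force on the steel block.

f ≈ 328 N (down the incline)

Normal direction: N = m g cos θ + P sin θ = 1613 N.
Parallel to the incline: P cos θ − m g sin θ = 977.6 − 649.5 = 328.2 N; the friction needed to balance this is 328.2 N acting down the slope.
Maximum static friction: μ_s N = 0.51 × 1613 = 822.6 N.
Since 328.2 N is within the 822.6 N limit, the steel block stays put and friction is exactly 328 N.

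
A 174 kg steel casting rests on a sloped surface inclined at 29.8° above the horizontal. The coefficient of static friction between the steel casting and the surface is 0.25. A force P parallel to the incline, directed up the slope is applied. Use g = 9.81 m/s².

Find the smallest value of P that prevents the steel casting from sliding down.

P_min ≈ 478 N

The steel casting tends to slide down (tan θ > μ_s), so at the point of impending slip friction acts up-slope at its limit: f = μ_s N.
P is parallel to the surface, so N = m g cos θ = 1480 N.
Along the incline: P + μ_s N = m g sin θ, so P = 848 − 0.25×1480 = 478 N.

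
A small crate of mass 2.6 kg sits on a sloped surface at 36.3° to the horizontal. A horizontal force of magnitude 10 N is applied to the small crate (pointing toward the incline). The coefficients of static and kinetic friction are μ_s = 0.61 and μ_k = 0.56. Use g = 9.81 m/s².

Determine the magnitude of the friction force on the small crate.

f ≈ 7.04 N (up the incline)

Resolve perpendicular to the incline: N = m g cos θ + P sin θ = 2.6×9.81×cos 36.3° + 10×sin 36.3° = 26.48 N.
Parallel to the incline: P cos θ − m g sin θ = 8.059 − 15.1 = -7.041 N; the friction needed to balance this is 7.041 N acting up the slope.
Maximum static friction: μ_s N = 0.61 × 26.48 = 16.15 N.
Since 7.041 N is within the 16.15 N limit, the small crate stays put and friction is exactly 7.04 N.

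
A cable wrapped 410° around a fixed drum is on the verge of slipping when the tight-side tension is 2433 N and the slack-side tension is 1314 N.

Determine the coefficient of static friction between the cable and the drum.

T₂/T₁ = e^{μβ} → μ = ln(T₂/T₁)/β.
β = 410° = 7.156 rad.
μ = ln(2433/1314)/7.156 = ln(1.852)/7.156 = 0.0861.

μ ≈ 0.0861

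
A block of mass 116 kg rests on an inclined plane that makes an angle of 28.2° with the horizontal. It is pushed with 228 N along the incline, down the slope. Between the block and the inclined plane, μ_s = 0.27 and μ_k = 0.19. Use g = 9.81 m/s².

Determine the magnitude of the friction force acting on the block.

Normal force: N = m g cos θ = 116 × 9.81 × cos 28.2° = 1003 N.
For equilibrium along the incline the friction force must supply f = m g sin θ + P = 537.7 + 228 = 765.7 N (positive meaning up-slope).
Static friction can supply at most μ_s N = 270.8 N.
Since |765.7| > 270.8 N, static friction cannot hold it; the block slides down the incline and kinetic friction applies: f = μ_k N = 0.19 × 1003 = 191 N.

f ≈ 191 N (up the incline)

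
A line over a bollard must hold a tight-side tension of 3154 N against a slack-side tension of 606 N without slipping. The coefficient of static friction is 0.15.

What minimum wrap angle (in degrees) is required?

β_min ≈ 630°

T₂/T₁ = e^{μβ} → β = ln(T₂/T₁)/μ.
β = ln(3154/606)/0.15 = 1.65/0.15 = 11 rad.
In degrees: β = 11 × 180/π = 630°.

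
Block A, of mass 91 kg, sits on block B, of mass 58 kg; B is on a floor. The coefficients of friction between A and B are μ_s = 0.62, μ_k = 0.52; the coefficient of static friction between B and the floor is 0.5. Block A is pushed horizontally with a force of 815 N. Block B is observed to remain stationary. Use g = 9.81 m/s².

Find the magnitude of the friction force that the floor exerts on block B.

f ≈ 464 N

The normal force B exerts on A is simply A's weight, N₁ = 892.7 N.
So the A–B interface can sustain at most μ_s N₁ = 553.5 N of static friction.
P = 815 N exceeds that limit, so A slips over B and the interface friction becomes kinetic: f₁ = μ_k N₁ = 0.52×892.7 = 464 N.
By Newton's third law B feels 464 N forward from A. With B stationary, the floor's static friction on B balances it: f₂ = 464 N (well within μ_s(m_A+m_B)g = 730.8 N).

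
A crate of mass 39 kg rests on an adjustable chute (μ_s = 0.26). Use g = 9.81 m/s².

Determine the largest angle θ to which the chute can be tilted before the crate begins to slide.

θ_max ≈ 14.6°

At the slip threshold, m g sin θ = μ_s · m g cos θ, so tan θ = μ_s.
θ_max = arctan(0.26) = 14.6°.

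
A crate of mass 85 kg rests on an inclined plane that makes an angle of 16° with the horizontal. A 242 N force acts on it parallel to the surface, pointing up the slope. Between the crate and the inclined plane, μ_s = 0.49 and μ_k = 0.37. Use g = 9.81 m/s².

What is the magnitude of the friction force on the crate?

f ≈ 12.2 N (down the incline)

Perpendicular to the surface, N = m g cos θ = 85·9.81·cos 16° = 801.5 N.
For equilibrium along the incline the friction force must supply f = m g sin θ − P = 229.8 − 242 = -12.16 N (positive meaning up-slope).
The static-friction ceiling is μ_s N = 0.49 × 801.5 = 392.8 N.
Since |-12.16| ≤ 392.8 N, no slip — friction simply equals what equilibrium demands.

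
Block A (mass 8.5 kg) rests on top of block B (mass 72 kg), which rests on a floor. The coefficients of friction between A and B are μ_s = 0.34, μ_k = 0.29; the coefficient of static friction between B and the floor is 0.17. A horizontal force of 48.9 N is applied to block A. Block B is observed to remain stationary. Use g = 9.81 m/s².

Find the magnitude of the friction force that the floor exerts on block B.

Between the blocks, N₁ = m_A g = 83.39 N.
So the A–B interface can sustain at most μ_s N₁ = 28.35 N of static friction.
P = 48.9 N exceeds that limit, so A slips over B and the interface friction becomes kinetic: f₁ = μ_k N₁ = 0.29×83.39 = 24.2 N.
By Newton's third law B feels 24.2 N forward from A. With B stationary, the floor's static friction on B balances it: f₂ = 24.2 N (well within μ_s(m_A+m_B)g = 134.2 N).

f ≈ 24.2 N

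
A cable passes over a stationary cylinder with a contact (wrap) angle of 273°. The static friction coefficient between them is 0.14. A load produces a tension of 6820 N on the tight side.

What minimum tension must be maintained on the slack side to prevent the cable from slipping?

T_min ≈ 3500 N

Capstan equation at impending slip: T_tight/T_slack = e^{μβ}.
β = 273° = 4.765 rad; e^{μβ} = e^{0.14×4.765} = 1.949.
T_slack = T_tight / e^{μβ} = 6820 / 1.949 = 3500 N.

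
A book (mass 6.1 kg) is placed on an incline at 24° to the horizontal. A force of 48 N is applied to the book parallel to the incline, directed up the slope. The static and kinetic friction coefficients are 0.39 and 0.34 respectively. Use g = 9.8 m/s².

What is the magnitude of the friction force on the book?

f ≈ 18.6 N (down the incline)

Perpendicular to the surface, N = m g cos θ = 6.1·9.8·cos 24° = 54.61 N.
The friction needed for equilibrium is m g sin θ − P = 24.31 − 48 = -23.69 N, measured positive up-slope.
The static-friction ceiling is μ_s N = 0.39 × 54.61 = 21.3 N.
|-23.69| exceeds 21.3 N, so the book slips up-slope; friction is kinetic, f = μ_k N = 0.34×54.61 = 18.6 N.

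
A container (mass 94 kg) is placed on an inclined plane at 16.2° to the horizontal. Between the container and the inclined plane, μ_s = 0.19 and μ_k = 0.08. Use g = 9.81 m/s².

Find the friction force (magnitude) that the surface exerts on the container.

Normal force: N = m g cos θ = 94 × 9.81 × cos 16.2° = 885.5 N.
For equilibrium along the incline, friction must balance the weight component: f = m g sin θ = 257.3 N up the slope.
Maximum static friction available: μ_s N = 0.19 × 885.5 = 168.2 N.
Since |257.3| > 168.2 N, static friction cannot hold it; the container slides down the incline and kinetic friction applies: f = μ_k N = 0.08 × 885.5 = 70.8 N.

f ≈ 70.8 N (up the incline)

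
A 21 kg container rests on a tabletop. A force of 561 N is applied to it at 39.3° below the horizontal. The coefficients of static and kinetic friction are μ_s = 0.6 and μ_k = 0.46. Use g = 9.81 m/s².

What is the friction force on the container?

N = m g + P sin α = 206 + 561×sin 39.3° = 561.3 N.
The horizontal driving force is P cos α = 434.1 N, so equilibrium needs friction f = 434.1 N.
μ_s N = 0.6 × 561.3 = 336.8 N.
The required friction exceeds μ_s N, so the container moves and f = μ_k N = 258 N.

f ≈ 258 N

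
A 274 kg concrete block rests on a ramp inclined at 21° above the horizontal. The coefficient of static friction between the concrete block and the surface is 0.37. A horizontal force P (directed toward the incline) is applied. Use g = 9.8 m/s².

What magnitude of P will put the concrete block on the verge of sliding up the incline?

At impending motion up the slope, friction acts down-slope at its limit: f = μ_s N.
Perpendicular to the incline: N = m g cos θ + P sin θ.
Along the incline: P cos θ = m g sin θ + μ_s N = m g sin θ + μ_s (m g cos θ + P sin θ).
Solving, P (cos θ − μ_s sin θ) = m g (sin θ + μ_s cos θ), so P = 274×9.8×(sin 21° + 0.37 cos 21°)/(cos 21° − 0.37 sin 21°) = 2690×0.7038/0.801 = 2360 N.

P ≈ 2360 N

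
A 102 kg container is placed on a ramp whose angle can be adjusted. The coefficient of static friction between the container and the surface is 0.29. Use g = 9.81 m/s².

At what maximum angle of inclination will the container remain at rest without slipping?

θ_max ≈ 16.2°

At the slip threshold, m g sin θ = μ_s · m g cos θ, so tan θ = μ_s.
θ_max = arctan(0.29) = 16.2°.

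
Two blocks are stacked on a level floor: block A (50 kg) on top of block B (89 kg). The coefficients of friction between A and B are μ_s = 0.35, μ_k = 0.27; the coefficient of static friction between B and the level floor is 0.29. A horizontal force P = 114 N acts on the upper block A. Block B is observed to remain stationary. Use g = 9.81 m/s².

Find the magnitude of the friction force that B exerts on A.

Normal force at the A–B interface: N₁ = m_A g = 490.5 N.
So the A–B interface can sustain at most μ_s N₁ = 171.7 N of static friction.
Since P = 114 N ≤ 171.7 N, A does not slip on B; friction on A equals P = 114 N.
By Newton's third law B feels 114 N forward from A. With B stationary, the floor's static friction on B balances it: f₂ = 114 N (well within μ_s(m_A+m_B)g = 395.4 N).

f ≈ 114 N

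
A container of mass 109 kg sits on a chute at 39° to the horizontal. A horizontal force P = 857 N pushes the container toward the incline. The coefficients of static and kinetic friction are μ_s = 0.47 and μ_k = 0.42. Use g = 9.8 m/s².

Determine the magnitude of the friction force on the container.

Normal direction: N = m g cos θ + P sin θ = 1369 N.
Parallel to the incline: P cos θ − m g sin θ = 666 − 672.2 = -6.226 N; the friction needed to balance this is 6.226 N acting up the slope.
The limit of static friction is μ_s N = 643.7 N.
|f_req| = 6.226 ≤ 643.7 N → the container is in equilibrium; friction equals the required value.

f ≈ 6.23 N (up the incline)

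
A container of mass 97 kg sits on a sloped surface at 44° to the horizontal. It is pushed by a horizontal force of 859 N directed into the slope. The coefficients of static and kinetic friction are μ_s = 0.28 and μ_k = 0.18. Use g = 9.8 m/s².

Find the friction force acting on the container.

The horizontal push has a component P sin θ into the surface, so N = m g cos θ + P sin θ = 683.8 + 596.7 = 1281 N.
Parallel to the incline: P cos θ − m g sin θ = 617.9 − 660.3 = -42.43 N; the friction needed to balance this is 42.43 N acting up the slope.
The limit of static friction is μ_s N = 358.5 N.
|f_req| = 42.43 ≤ 358.5 N → the container is in equilibrium; friction equals the required value.

f ≈ 42.4 N (up the incline)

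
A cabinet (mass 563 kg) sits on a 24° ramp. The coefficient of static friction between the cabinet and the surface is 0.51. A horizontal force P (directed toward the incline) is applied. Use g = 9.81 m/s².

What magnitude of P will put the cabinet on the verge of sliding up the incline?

At impending motion up the slope, friction acts down-slope at its limit: f = μ_s N.
Perpendicular to the incline: N = m g cos θ + P sin θ.
Along the incline: P cos θ = m g sin θ + μ_s N = m g sin θ + μ_s (m g cos θ + P sin θ).
Solving, P (cos θ − μ_s sin θ) = m g (sin θ + μ_s cos θ), so P = 563×9.81×(sin 24° + 0.51 cos 24°)/(cos 24° − 0.51 sin 24°) = 5520×0.8726/0.7061 = 6830 N.

P ≈ 6830 N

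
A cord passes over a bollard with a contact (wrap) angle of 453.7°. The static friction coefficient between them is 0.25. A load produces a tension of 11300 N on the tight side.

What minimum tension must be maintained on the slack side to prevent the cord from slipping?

Capstan equation at impending slip: T_tight/T_slack = e^{μβ}.
β = 453.7° = 7.919 rad; e^{μβ} = e^{0.25×7.919} = 7.24.
T_slack = T_tight / e^{μβ} = 11300 / 7.24 = 1560 N.

T_min ≈ 1560 N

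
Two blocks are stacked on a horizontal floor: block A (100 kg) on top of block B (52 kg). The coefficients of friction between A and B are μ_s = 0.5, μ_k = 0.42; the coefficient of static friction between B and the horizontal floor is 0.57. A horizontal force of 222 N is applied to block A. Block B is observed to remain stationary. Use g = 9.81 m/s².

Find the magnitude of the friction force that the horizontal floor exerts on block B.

Between the blocks, N₁ = m_A g = 981 N.
So the A–B interface can sustain at most μ_s N₁ = 490.5 N of static friction.
P = 222 N is within that limit, so A and B move together (both at rest); the A–B friction is simply f₁ = P = 222 N.
B experiences an equal 222 N forward from A (third law). B is in equilibrium, so the floor supplies f₂ = 222 N of static friction (limit μ_s(m_A+m_B)g = 849.9 N, not exceeded).

f ≈ 222 N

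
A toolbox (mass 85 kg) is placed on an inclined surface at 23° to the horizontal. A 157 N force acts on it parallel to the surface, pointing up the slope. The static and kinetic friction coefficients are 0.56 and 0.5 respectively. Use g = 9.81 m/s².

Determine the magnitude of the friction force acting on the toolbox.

The normal reaction is N = m g cos θ = 767.6 N.
The friction needed for equilibrium is m g sin θ − P = 325.8 − 157 = 168.8 N, measured positive up-slope.
Maximum static friction available: μ_s N = 0.56 × 767.6 = 429.8 N.
Since |168.8| ≤ 429.8 N, static friction is sufficient; f equals the required value, not μ_s N.

f ≈ 169 N (up the incline)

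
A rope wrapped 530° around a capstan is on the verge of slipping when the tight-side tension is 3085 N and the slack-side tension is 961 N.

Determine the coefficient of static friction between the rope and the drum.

T₂/T₁ = e^{μβ} → μ = ln(T₂/T₁)/β.
β = 530° = 9.25 rad.
μ = ln(3085/961)/9.25 = ln(3.21)/9.25 = 0.126.

μ ≈ 0.126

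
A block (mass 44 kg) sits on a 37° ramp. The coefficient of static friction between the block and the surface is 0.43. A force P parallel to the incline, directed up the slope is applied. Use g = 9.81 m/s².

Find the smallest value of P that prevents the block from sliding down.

The block tends to slide down (tan θ > μ_s), so at the point of impending slip friction acts up-slope at its limit: f = μ_s N.
P is parallel to the surface, so N = m g cos θ = 345 N.
Along the incline: P + μ_s N = m g sin θ, so P = 260 − 0.43×345 = 112 N.

P_min ≈ 112 N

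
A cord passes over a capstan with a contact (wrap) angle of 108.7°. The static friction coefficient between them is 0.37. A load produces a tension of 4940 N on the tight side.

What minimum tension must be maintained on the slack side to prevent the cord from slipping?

Capstan equation at impending slip: T_tight/T_slack = e^{μβ}.
β = 108.7° = 1.897 rad; e^{μβ} = e^{0.37×1.897} = 2.018.
T_slack = T_tight / e^{μβ} = 4940 / 2.018 = 2450 N.

T_min ≈ 2450 N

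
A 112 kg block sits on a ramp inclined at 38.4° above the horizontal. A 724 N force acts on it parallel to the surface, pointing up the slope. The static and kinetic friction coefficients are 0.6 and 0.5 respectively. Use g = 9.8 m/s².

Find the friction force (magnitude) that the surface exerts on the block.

f ≈ 42.2 N (down the incline)

The normal reaction is N = m g cos θ = 860.2 N.
The friction needed for equilibrium is m g sin θ − P = 681.8 − 724 = -42.23 N, measured positive up-slope.
The static-friction ceiling is μ_s N = 0.6 × 860.2 = 516.1 N.
Since |-42.23| ≤ 516.1 N, no slip — friction simply equals what equilibrium demands.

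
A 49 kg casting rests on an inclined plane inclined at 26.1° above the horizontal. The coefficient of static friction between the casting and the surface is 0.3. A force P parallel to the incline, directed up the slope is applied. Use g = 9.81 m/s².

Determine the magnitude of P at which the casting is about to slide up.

P ≈ 341 N

At impending motion up the slope, friction acts down-slope at its limit: f = μ_s N.
P is parallel to the surface, so N = m g cos θ = 432 N.
Along the incline: P = m g sin θ + μ_s N = 211 + 0.3×432 = 341 N.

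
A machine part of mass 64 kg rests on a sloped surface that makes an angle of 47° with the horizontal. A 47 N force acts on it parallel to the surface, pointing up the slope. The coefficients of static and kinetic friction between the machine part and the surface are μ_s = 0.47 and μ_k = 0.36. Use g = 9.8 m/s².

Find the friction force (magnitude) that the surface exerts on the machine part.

Normal force: N = m g cos θ = 64 × 9.8 × cos 47° = 427.7 N.
The friction needed for equilibrium is m g sin θ − P = 458.7 − 47 = 411.7 N, measured positive up-slope.
Static friction can supply at most μ_s N = 201 N.
Since |411.7| > 201 N, static friction cannot hold it; the machine part slides down the incline and kinetic friction applies: f = μ_k N = 0.36 × 427.7 = 154 N.

f ≈ 154 N (up the incline)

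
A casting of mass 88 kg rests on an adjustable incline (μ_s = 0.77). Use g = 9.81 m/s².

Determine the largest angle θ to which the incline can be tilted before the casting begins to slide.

At the slip threshold, m g sin θ = μ_s · m g cos θ, so tan θ = μ_s.
θ_max = arctan(0.77) = 37.6°.

θ_max ≈ 37.6°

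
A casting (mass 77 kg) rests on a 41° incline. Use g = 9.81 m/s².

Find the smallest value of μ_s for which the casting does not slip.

At the slip threshold m g sin θ = μ_s m g cos θ, so μ_s,min = tan θ.
μ_s,min = tan 41° = 0.869.

μ_s,min ≈ 0.869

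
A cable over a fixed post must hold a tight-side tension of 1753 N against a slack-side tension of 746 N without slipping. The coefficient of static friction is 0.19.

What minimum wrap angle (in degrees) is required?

β_min ≈ 258°

T₂/T₁ = e^{μβ} → β = ln(T₂/T₁)/μ.
β = ln(1753/746)/0.19 = 0.8544/0.19 = 4.497 rad.
In degrees: β = 4.497 × 180/π = 258°.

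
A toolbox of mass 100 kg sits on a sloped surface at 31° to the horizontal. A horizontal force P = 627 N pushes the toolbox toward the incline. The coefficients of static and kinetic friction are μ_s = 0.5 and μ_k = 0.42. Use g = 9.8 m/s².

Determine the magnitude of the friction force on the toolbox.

Normal direction: N = m g cos θ + P sin θ = 1163 N.
Along the incline, the net driving force (taking up-slope positive) is P cos θ − m g sin θ = 537.4 − 504.7 = 32.71 N, so equilibrium requires friction f = -32.71 N (down-slope).
The limit of static friction is μ_s N = 581.5 N.
Since 32.71 N is within the 581.5 N limit, the toolbox stays put and friction is exactly 32.7 N.

f ≈ 32.7 N (down the incline)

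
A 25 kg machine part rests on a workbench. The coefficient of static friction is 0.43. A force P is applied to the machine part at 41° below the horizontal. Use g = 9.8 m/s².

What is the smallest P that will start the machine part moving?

N = m g + P sin α (the push presses the machine part into the workbench).
At impending slip, P cos α = μ_s N = μ_s (m g + P sin α).
Solving: P (cos α − μ_s sin α) = μ_s m g → P = 0.43×245/(cos 41° − 0.43 sin 41°) = 105/0.4726 = 223 N.

P ≈ 223 N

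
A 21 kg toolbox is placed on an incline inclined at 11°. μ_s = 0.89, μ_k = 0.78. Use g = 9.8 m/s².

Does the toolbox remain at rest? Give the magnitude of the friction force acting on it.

f ≈ 39.3 N

N = m g cos θ = 202 N.
Down-slope weight component: m g sin θ = 39.3 N.
μ_s N = 180 N.
39.3 ≤ 180 N, so it stays put; friction = 39.3 N.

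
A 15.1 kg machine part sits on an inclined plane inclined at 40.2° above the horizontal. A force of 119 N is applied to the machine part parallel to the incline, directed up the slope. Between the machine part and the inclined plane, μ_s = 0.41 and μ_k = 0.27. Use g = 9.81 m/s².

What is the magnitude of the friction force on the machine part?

f ≈ 23.4 N (down the incline)

Perpendicular to the surface, N = m g cos θ = 15.1·9.81·cos 40.2° = 113.1 N.
For equilibrium along the incline the friction force must supply f = m g sin θ − P = 95.61 − 119 = -23.39 N (positive meaning up-slope).
The static-friction ceiling is μ_s N = 0.41 × 113.1 = 46.39 N.
Since |-23.39| ≤ 46.39 N, static friction is sufficient; f equals the required value, not μ_s N.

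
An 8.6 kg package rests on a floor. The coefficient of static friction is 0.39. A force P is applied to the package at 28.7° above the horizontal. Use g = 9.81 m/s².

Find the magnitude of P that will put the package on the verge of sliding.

P ≈ 30.9 N

N = m g − P sin α (the pull lifts the package).
At impending slip, P cos α = μ_s N = μ_s (m g − P sin α).
Solving: P (cos α + μ_s sin α) = μ_s m g → P = 0.39×84.4/(cos 28.7° + 0.39 sin 28.7°) = 32.9/1.064 = 30.9 N.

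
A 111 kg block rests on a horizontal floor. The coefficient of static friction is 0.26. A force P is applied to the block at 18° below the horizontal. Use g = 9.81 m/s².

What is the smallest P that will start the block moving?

N = m g + P sin α (the push presses the block into the horizontal floor).
At impending slip, P cos α = μ_s N = μ_s (m g + P sin α).
Solving: P (cos α − μ_s sin α) = μ_s m g → P = 0.26×1090/(cos 18° − 0.26 sin 18°) = 283/0.8707 = 325 N.

P ≈ 325 N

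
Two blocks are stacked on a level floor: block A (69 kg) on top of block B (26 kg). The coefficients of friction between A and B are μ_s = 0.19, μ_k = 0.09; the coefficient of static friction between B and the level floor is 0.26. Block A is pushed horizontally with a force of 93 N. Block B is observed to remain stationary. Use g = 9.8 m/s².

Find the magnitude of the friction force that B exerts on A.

Between the blocks, N₁ = m_A g = 676.2 N.
Maximum static friction on A from B: μ_s N₁ = 0.19×676.2 = 128.5 N.
Since P = 93 N ≤ 128.5 N, A does not slip on B; friction on A equals P = 93 N.
By Newton's third law B feels 93 N forward from A. With B stationary, the floor's static friction on B balances it: f₂ = 93 N (well within μ_s(m_A+m_B)g = 242.1 N).

f ≈ 93 N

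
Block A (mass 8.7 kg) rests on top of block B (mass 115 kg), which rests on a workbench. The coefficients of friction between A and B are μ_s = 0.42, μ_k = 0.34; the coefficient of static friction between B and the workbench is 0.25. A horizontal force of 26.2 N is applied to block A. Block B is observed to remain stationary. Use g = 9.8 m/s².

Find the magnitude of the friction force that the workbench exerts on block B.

f ≈ 26.2 N

Normal force at the A–B interface: N₁ = m_A g = 85.26 N.
So the A–B interface can sustain at most μ_s N₁ = 35.81 N of static friction.
Since P = 26.2 N ≤ 35.81 N, A does not slip on B; friction on A equals P = 26.2 N.
By Newton's third law B feels 26.2 N forward from A. With B stationary, the floor's static friction on B balances it: f₂ = 26.2 N (well within μ_s(m_A+m_B)g = 303.1 N).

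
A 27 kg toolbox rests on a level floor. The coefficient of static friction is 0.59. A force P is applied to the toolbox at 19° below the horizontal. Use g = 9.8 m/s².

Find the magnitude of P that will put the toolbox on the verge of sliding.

P ≈ 207 N

N = m g + P sin α (the push presses the toolbox into the level floor).
At impending slip, P cos α = μ_s N = μ_s (m g + P sin α).
Solving: P (cos α − μ_s sin α) = μ_s m g → P = 0.59×265/(cos 19° − 0.59 sin 19°) = 156/0.7534 = 207 N.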